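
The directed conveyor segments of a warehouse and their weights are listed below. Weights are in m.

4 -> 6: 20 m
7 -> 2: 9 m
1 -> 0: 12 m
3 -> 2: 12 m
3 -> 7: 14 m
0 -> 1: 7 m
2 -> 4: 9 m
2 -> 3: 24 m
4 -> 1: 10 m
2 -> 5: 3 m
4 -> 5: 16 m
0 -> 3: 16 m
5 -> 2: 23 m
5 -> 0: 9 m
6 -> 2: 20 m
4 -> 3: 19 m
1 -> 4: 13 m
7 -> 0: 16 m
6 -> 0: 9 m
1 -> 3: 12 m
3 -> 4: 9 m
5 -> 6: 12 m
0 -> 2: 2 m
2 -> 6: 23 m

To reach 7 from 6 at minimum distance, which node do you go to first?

0

Candidate routes:
6–0–2–4–3–7: 9+2+9+19+14 = 53
6–0–2–3–7: 9+2+24+14 = 49
6–0–3–7: 9+16+14 = 39
6–0–1–3–7: 9+7+12+14 = 42
The minimum is 39 m via 6–0–3–7.
So from 6 the first move is to 0.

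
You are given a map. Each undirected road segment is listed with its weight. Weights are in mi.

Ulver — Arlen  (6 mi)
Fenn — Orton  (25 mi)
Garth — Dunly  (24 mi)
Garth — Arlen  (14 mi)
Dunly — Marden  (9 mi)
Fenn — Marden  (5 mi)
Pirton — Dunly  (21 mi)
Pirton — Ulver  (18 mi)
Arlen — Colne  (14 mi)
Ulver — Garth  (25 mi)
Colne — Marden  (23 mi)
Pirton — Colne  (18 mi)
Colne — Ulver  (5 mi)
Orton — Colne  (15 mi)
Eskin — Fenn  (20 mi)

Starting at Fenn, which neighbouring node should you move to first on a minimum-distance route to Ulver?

Enumerating some paths:
Fenn → Marden → Colne → Ulver: 5+23+5 = 33
Fenn → Orton → Colne → Ulver: 25+15+5 = 45
Fenn → Marden → Colne → Arlen → Ulver: 5+23+14+6 = 48
Cheapest is Fenn → Marden → Colne → Ulver at 33 mi.
So from Fenn the first move is to Marden.

Marden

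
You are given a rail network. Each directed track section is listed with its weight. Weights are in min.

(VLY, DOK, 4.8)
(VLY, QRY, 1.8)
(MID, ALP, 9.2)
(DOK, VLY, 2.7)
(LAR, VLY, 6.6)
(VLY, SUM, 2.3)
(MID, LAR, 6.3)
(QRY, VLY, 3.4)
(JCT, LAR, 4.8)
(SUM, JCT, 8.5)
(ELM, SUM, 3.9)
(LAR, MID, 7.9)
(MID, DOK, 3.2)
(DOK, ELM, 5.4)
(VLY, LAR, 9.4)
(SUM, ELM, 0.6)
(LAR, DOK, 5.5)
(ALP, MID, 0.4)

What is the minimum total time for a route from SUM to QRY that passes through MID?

28.9 min

Shortest SUM→MID: SUM → JCT → LAR → MID = 21.2
Shortest MID→QRY: MID → DOK → VLY → QRY = 7.7
Total via MID: 21.2 + 7.7 = 28.9 min.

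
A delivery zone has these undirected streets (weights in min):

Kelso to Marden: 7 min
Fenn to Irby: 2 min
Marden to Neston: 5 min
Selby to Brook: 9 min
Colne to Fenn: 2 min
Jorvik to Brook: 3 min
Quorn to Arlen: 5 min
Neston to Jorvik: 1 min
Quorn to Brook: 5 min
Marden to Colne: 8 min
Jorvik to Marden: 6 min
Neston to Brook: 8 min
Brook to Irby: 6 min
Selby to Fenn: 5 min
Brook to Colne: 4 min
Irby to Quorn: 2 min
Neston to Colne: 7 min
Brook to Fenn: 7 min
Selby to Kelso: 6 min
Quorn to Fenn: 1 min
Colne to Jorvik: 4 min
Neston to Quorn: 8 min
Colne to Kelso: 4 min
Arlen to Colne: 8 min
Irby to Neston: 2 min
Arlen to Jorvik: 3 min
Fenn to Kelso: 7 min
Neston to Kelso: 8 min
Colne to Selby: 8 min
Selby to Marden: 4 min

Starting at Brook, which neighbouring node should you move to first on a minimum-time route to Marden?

Jorvik

Enumerating some paths:
Brook–Jorvik–Marden: 3+6 = 9
Brook–Colne–Marden: 4+8 = 12
The minimum is 9 min via Brook–Jorvik–Marden.
So from Brook the first move is to Jorvik.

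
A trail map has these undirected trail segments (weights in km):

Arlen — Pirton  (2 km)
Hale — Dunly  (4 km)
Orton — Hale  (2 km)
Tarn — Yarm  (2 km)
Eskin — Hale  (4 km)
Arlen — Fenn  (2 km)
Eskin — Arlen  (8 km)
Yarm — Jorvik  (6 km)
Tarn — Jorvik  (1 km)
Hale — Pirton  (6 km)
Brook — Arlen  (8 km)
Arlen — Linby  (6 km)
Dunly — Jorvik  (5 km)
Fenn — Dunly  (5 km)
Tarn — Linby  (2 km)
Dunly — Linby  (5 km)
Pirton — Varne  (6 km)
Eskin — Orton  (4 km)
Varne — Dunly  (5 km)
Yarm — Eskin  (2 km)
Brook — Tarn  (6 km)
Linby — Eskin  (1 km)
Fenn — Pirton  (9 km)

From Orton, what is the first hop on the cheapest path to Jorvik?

Eskin

Enumerating some paths:
Orton - Eskin - Yarm - Tarn - Jorvik: 4+2+2+1 = 9
Orton - Hale - Eskin - Yarm - Tarn - Jorvik: 2+4+2+2+1 = 11
Orton - Eskin - Linby - Tarn - Jorvik: 4+1+2+1 = 8
Orton - Hale - Eskin - Linby - Tarn - Jorvik: 2+4+1+2+1 = 10
The minimum is 8 km via Orton - Eskin - Linby - Tarn - Jorvik.
So from Orton the first move is to Eskin.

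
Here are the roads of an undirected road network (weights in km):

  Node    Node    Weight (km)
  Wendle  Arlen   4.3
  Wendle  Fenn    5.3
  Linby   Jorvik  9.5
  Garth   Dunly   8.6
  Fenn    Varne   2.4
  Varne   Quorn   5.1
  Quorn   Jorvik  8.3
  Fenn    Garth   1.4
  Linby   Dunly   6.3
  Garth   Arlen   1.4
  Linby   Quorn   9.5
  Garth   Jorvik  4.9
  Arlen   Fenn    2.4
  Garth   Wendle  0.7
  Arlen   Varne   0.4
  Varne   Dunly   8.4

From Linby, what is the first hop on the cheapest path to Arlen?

Quorn

Compare a few routes:
Linby → Dunly → Varne → Arlen: 6.3+8.4+0.4 = 15.1
Linby → Quorn → Varne → Arlen: 9.5+5.1+0.4 = 15
The minimum is 15 km via Linby → Quorn → Varne → Arlen.
So from Linby the first move is to Quorn.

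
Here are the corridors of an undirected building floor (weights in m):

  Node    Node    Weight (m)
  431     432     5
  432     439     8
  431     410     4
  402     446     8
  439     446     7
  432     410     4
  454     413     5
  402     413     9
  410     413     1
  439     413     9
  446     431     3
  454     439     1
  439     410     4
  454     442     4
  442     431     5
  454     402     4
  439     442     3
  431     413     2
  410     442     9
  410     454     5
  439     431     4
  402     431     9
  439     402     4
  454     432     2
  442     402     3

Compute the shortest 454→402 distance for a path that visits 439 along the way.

Best 454 to 439: 454 → 439 costing 1
Best 439 to 402: 439 → 402 costing 4
Total via 439: 1 + 4 = 5 m.

5 m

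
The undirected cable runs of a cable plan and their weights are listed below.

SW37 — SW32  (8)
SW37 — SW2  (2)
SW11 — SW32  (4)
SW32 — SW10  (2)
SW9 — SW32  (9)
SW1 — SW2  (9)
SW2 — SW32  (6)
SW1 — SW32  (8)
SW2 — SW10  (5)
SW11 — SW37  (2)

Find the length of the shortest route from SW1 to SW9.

17

Candidate routes:
SW1 → SW32 → SW9: 8+9 = 17
SW1 → SW2 → SW10 → SW32 → SW9: 9+5+2+9 = 25
SW1 → SW2 → SW32 → SW9: 9+6+9 = 24
The minimum is 17 via SW1 → SW32 → SW9.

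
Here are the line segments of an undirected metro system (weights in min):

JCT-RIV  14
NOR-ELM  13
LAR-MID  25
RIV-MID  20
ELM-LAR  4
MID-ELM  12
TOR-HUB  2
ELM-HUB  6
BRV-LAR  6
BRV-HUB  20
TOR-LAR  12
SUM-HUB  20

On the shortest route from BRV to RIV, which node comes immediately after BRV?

LAR

Compare a few routes:
BRV → LAR → MID → RIV: 6+25+20 = 51
BRV → LAR → ELM → MID → RIV: 6+4+12+20 = 42
BRV → LAR → TOR → HUB → ELM → MID → RIV: 6+12+2+6+12+20 = 58
The minimum is 42 min via BRV → LAR → ELM → MID → RIV.
So from BRV the first move is to LAR.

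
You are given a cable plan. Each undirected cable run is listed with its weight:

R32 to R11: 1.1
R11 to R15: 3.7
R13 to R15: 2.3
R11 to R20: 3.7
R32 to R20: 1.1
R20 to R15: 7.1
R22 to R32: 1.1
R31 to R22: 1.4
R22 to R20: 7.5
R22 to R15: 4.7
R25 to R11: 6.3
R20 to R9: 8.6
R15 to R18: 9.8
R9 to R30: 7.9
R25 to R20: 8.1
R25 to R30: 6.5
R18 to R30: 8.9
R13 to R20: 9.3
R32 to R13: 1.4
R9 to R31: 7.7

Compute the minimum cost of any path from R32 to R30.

Candidate routes:
R32–R11–R25–R30: 1.1+6.3+6.5 = 13.9
R32–R20–R25–R30: 1.1+8.1+6.5 = 15.7
The minimum is 13.9 via R32–R11–R25–R30.

13.9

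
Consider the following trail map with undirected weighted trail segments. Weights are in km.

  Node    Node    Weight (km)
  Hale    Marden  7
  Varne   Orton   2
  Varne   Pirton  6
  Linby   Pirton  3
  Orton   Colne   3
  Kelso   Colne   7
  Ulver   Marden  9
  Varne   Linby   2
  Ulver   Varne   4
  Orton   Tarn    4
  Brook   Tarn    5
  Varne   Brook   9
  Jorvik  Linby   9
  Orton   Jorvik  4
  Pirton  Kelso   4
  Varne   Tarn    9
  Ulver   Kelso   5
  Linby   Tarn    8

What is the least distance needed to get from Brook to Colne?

Running Dijkstra from Brook:
Brook: 0
Tarn: 5  (via Brook)
Orton: 9  (via Tarn)
Varne: 9  (via Brook)
Linby: 11  (via Varne)
Colne: 12  (via Orton)
Shortest route: Brook–Tarn–Orton–Colne = 12 km.

12 km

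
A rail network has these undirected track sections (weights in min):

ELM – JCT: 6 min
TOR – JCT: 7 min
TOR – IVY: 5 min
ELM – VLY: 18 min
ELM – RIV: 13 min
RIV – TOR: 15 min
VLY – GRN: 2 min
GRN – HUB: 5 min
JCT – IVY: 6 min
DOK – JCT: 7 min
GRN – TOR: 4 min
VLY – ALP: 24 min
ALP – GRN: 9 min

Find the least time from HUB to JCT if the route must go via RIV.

Best HUB to RIV: HUB → GRN → TOR → RIV costing 24
Best RIV to JCT: RIV → ELM → JCT costing 19
Total via RIV: 24 + 19 = 43 min.

43 min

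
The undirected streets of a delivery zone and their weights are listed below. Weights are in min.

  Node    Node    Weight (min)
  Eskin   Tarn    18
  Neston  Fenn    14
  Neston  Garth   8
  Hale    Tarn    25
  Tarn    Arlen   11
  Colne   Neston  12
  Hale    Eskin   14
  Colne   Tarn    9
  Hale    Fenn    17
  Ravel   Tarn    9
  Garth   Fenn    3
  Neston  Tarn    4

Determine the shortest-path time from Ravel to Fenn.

24 min

Candidate routes:
Ravel - Tarn - Neston - Fenn: 9+4+14 = 27
Ravel - Tarn - Neston - Garth - Fenn: 9+4+8+3 = 24
Ravel - Tarn - Colne - Neston - Garth - Fenn: 9+9+12+8+3 = 41
Ravel - Tarn - Colne - Neston - Fenn: 9+9+12+14 = 44
The minimum is 24 min via Ravel - Tarn - Neston - Garth - Fenn.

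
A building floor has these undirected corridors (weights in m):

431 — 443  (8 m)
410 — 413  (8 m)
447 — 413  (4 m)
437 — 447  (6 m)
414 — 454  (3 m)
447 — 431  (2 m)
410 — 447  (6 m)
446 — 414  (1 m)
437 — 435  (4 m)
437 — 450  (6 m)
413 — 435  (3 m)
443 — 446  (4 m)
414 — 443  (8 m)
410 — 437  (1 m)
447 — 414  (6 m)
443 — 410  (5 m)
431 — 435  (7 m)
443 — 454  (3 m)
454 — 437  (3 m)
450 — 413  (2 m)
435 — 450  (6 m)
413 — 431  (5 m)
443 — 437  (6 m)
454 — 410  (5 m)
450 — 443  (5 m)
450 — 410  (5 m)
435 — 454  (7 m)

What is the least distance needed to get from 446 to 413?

11 m

Settle nodes by increasing distance from 446:
446: 0
414: 1  (via 446)
454: 4  (via 414)
443: 4  (via 446)
447: 7  (via 414)
437: 7  (via 454)
410: 8  (via 437)
450: 9  (via 443)
431: 9  (via 447)
413: 11  (via 447)
Shortest route: 446 → 414 → 447 → 413 = 11 m.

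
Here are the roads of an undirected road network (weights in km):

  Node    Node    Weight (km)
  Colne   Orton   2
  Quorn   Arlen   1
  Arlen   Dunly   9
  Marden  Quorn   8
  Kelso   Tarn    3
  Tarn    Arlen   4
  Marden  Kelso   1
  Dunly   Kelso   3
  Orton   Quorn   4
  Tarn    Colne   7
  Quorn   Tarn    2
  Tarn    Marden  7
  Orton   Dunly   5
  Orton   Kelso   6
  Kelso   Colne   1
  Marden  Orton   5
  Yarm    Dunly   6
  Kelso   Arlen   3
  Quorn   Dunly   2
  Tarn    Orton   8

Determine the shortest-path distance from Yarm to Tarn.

Candidate routes:
Yarm–Dunly–Quorn–Tarn: 6+2+2 = 10
Yarm–Dunly–Kelso–Tarn: 6+3+3 = 12
Cheapest is Yarm–Dunly–Quorn–Tarn at 10 km.

10 km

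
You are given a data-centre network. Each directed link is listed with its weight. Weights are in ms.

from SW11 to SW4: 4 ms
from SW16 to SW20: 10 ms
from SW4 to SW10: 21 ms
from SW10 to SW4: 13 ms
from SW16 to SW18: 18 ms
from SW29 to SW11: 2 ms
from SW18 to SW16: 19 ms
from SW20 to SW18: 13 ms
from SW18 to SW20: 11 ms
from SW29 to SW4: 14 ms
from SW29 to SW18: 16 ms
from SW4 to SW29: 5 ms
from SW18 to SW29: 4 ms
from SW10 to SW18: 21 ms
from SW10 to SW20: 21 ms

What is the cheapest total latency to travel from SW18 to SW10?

31 ms

Shortest distances from SW18:
SW18: 0
SW29: 4  (via SW18)
SW11: 6  (via SW29)
SW4: 10  (via SW11)
SW20: 11  (via SW18)
SW16: 19  (via SW18)
SW10: 31  (via SW4)
Shortest route: SW18 → SW29 → SW11 → SW4 → SW10 = 31 ms.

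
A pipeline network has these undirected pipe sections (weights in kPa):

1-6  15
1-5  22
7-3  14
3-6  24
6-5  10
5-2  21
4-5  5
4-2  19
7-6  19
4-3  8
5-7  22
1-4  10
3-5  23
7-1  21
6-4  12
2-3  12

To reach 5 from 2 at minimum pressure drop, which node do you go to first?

5

Compare a few routes:
2–4–5: 19+5 = 24
2–5: 21 = 21
The minimum is 21 kPa via 2–5.
So from 2 the first move is to 5.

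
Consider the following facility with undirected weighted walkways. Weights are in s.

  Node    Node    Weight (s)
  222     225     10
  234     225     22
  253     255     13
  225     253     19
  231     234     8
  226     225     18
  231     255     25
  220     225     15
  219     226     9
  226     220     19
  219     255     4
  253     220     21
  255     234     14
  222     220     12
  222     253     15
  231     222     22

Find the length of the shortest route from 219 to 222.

Compare a few routes:
219 - 226 - 220 - 222: 9+19+12 = 40
219 - 226 - 225 - 222: 9+18+10 = 37
219 - 255 - 253 - 222: 4+13+15 = 32
219 - 255 - 253 - 225 - 222: 4+13+19+10 = 46
Cheapest is 219 - 255 - 253 - 222 at 32 s.

32 s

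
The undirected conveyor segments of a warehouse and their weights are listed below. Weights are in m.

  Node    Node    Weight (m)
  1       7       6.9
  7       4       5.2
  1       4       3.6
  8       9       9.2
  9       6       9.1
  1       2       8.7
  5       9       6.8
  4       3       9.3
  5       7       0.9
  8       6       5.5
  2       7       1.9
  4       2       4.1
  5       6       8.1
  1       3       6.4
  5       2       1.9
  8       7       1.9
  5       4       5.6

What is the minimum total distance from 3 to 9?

Running Dijkstra from 3:
3: 0
1: 6.4  (via 3)
4: 9.3  (via 3)
7: 13.3  (via 1)
2: 13.4  (via 4)
5: 14.2  (via 7)
8: 15.2  (via 7)
6: 20.7  (via 8)
9: 21  (via 5)
Shortest route: 3 → 1 → 7 → 5 → 9 = 21 m.

21 m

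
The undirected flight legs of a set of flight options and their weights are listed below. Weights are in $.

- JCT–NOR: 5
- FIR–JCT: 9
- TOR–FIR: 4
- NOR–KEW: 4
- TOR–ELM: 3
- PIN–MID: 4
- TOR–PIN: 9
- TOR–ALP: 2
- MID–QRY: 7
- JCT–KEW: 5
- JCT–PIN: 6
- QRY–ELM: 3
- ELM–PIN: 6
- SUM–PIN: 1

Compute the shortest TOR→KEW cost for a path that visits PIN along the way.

Best TOR to PIN: TOR → PIN costing 9
Shortest PIN→KEW: PIN → JCT → KEW = 11
Total via PIN: 9 + 11 = $20.

$20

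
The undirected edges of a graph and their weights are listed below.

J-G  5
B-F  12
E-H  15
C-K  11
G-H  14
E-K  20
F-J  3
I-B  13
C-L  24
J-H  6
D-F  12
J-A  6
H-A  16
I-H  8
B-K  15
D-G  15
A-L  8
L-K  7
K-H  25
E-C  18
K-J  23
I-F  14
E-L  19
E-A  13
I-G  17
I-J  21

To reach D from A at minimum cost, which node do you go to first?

J

Compare a few routes:
A - H - J - F - D: 16+6+3+12 = 37
A - J - H - G - D: 6+6+14+15 = 41
A - J - G - D: 6+5+15 = 26
A - J - F - D: 6+3+12 = 21
The minimum is 21 via A - J - F - D.
So from A the first move is to J.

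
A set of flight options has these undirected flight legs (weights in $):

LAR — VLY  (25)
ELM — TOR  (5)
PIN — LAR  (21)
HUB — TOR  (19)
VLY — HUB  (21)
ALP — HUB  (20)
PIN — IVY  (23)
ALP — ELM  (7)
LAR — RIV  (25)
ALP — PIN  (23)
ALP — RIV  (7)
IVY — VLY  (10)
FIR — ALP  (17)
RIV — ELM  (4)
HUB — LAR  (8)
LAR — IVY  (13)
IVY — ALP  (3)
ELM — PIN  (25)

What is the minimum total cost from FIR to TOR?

$29

Shortest distances from FIR:
FIR: 0
ALP: 17  (via FIR)
IVY: 20  (via ALP)
RIV: 24  (via ALP)
ELM: 24  (via ALP)
TOR: 29  (via ELM)
Shortest route: FIR → ALP → ELM → TOR = $29.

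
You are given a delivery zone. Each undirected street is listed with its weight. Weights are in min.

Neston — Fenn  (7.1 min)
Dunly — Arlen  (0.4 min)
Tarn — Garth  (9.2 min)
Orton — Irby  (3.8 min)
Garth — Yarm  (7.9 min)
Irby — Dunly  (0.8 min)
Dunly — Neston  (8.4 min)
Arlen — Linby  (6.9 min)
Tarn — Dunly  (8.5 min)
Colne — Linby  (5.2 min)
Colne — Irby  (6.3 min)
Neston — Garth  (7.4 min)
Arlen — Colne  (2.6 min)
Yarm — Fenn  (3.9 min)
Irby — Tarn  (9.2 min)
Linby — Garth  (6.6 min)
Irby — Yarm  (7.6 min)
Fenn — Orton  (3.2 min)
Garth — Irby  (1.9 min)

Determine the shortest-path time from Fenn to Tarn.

16.2 min

Running Dijkstra from Fenn:
Fenn: 0
Orton: 3.2  (via Fenn)
Yarm: 3.9  (via Fenn)
Irby: 7  (via Orton)
Neston: 7.1  (via Fenn)
Dunly: 7.8  (via Irby)
Arlen: 8.2  (via Dunly)
Garth: 8.9  (via Irby)
Colne: 10.8  (via Arlen)
Linby: 15.1  (via Arlen)
Tarn: 16.2  (via Irby)
Shortest route: Fenn → Orton → Irby → Tarn = 16.2 min.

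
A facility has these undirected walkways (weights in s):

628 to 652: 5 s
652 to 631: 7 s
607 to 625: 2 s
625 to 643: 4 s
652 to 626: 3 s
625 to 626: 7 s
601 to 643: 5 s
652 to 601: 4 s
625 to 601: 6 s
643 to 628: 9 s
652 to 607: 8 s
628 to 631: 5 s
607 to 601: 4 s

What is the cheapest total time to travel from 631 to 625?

17 s

Enumerating some paths:
631–628–652–626–625: 5+5+3+7 = 20
631–628–652–601–607–625: 5+5+4+4+2 = 20
631–628–643–625: 5+9+4 = 18
631–652–626–625: 7+3+7 = 17
The minimum is 17 s via 631–652–626–625.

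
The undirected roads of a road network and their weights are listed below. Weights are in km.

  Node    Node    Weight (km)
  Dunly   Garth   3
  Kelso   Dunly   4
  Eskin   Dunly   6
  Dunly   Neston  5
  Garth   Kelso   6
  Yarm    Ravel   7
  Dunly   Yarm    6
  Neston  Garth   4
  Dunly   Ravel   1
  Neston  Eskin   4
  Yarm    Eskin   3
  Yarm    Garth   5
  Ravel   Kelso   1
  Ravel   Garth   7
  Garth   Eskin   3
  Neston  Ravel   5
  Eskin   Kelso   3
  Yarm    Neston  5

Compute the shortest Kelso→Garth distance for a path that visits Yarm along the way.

11 km

Shortest Kelso→Yarm: Kelso → Eskin → Yarm = 6
Best Yarm to Garth: Yarm → Garth costing 5
Total via Yarm: 6 + 5 = 11 km.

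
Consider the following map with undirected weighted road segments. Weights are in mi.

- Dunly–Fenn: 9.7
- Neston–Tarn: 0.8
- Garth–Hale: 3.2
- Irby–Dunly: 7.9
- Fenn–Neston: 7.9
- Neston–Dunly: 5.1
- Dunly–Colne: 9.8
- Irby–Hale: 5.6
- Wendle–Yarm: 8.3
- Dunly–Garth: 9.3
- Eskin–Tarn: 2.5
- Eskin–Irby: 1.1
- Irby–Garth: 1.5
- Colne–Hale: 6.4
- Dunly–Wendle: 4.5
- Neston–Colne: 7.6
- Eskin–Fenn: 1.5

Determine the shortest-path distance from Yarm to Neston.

Compare a few routes:
Yarm → Wendle → Dunly → Neston: 8.3+4.5+5.1 = 17.9
Yarm → Wendle → Dunly → Fenn → Eskin → Tarn → Neston: 8.3+4.5+9.7+1.5+2.5+0.8 = 27.3
Yarm → Wendle → Dunly → Irby → Eskin → Tarn → Neston: 8.3+4.5+7.9+1.1+2.5+0.8 = 25.1
The minimum is 17.9 mi via Yarm → Wendle → Dunly → Neston.

17.9 mi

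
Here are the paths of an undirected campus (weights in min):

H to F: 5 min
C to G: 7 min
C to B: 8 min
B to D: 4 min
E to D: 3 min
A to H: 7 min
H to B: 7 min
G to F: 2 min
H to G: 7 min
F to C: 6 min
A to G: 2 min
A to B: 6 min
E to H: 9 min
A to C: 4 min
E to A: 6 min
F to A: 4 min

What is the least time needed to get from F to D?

13 min

Running Dijkstra from F:
F: 0
G: 2  (via F)
A: 4  (via F)
H: 5  (via F)
C: 6  (via F)
B: 10  (via A)
E: 10  (via A)
D: 13  (via E)
Shortest route: F → A → E → D = 13 min.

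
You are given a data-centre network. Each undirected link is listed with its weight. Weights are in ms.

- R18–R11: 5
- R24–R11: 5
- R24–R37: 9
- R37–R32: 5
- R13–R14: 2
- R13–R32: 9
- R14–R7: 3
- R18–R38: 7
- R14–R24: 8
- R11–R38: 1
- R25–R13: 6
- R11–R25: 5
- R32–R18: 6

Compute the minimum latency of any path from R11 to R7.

16 ms

Candidate routes:
R11 - R18 - R32 - R13 - R14 - R7: 5+6+9+2+3 = 25
R11 - R24 - R14 - R7: 5+8+3 = 16
Cheapest is R11 - R24 - R14 - R7 at 16 ms.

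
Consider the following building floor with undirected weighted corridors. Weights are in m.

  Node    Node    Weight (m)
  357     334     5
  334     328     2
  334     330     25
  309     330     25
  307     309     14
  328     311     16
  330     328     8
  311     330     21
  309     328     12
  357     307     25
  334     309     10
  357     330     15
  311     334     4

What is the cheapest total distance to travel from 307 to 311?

Running Dijkstra from 307:
307: 0
309: 14  (via 307)
334: 24  (via 309)
357: 25  (via 307)
328: 26  (via 309)
311: 28  (via 334)
Shortest route: 307 → 309 → 334 → 311 = 28 m.

28 m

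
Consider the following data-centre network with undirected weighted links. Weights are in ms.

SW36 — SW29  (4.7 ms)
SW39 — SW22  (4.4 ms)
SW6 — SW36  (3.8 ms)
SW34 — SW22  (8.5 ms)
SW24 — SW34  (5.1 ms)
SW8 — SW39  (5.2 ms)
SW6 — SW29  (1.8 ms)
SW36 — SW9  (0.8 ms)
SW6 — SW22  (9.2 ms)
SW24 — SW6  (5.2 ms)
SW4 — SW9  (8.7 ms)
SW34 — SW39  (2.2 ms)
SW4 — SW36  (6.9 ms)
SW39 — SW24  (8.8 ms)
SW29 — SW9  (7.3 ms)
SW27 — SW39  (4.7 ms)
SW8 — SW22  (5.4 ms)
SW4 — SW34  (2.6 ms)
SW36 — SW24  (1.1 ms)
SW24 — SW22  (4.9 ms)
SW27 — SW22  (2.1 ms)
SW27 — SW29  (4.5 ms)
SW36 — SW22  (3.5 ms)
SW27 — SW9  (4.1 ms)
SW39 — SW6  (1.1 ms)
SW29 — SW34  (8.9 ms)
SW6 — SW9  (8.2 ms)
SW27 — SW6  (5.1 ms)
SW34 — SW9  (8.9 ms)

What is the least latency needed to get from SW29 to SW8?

Compare a few routes:
SW29 → SW6 → SW39 → SW8: 1.8+1.1+5.2 = 8.1
SW29 → SW6 → SW39 → SW22 → SW8: 1.8+1.1+4.4+5.4 = 12.7
SW29 → SW27 → SW22 → SW8: 4.5+2.1+5.4 = 12
Cheapest is SW29 → SW6 → SW39 → SW8 at 8.1 ms.

8.1 ms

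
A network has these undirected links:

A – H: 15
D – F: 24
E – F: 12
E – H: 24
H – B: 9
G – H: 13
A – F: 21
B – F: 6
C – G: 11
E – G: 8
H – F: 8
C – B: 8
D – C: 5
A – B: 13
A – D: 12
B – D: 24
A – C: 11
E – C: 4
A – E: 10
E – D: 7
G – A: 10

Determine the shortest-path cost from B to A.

Enumerating some paths:
B–A: 13 = 13
B–C–A: 8+11 = 19
Cheapest is B–A at 13.

13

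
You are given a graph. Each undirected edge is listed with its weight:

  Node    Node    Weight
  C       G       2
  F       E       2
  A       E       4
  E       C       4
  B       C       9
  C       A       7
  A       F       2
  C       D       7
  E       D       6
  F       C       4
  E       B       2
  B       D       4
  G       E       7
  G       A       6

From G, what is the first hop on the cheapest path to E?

Enumerating some paths:
G–E: 7 = 7
G–C–E: 2+4 = 6
Cheapest is G–C–E at 6.
So from G the first move is to C.

C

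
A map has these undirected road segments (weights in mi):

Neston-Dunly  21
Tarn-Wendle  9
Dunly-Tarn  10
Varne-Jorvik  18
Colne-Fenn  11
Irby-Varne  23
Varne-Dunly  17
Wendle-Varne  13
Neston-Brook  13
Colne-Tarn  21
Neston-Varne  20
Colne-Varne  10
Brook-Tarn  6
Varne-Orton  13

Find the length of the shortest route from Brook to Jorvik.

Candidate routes:
Brook–Neston–Varne–Jorvik: 13+20+18 = 51
Brook–Tarn–Wendle–Varne–Jorvik: 6+9+13+18 = 46
Cheapest is Brook–Tarn–Wendle–Varne–Jorvik at 46 mi.

46 mi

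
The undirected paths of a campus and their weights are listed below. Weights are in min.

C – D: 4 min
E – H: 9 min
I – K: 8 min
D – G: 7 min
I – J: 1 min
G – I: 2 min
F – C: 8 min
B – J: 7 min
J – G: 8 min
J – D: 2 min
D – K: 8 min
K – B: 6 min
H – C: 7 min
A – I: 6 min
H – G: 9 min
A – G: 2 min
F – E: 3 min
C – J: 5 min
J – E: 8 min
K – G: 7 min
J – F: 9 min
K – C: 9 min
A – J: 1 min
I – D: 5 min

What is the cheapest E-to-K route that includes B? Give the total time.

Shortest E→B: E–J–B = 15
Shortest B→K: B–K = 6
Total via B: 15 + 6 = 21 min.

21 min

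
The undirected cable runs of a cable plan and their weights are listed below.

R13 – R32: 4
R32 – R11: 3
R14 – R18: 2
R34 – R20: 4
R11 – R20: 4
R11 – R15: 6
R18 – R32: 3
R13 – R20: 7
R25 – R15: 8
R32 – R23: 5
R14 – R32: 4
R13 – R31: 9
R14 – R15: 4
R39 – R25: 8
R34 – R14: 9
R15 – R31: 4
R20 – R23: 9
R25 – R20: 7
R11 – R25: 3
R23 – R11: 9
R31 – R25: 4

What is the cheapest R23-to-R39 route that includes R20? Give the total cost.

24

Shortest R23→R20: R23–R20 = 9
Shortest R20→R39: R20–R25–R39 = 15
Total via R20: 9 + 15 = 24.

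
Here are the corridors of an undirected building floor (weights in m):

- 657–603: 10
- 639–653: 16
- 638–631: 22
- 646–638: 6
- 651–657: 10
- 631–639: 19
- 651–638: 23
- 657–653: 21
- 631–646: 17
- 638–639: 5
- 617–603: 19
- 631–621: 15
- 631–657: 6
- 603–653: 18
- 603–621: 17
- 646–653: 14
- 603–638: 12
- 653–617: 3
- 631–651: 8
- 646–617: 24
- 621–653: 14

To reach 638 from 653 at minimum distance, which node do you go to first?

Candidate routes:
653 - 639 - 638: 16+5 = 21
653 - 603 - 638: 18+12 = 30
653 - 646 - 638: 14+6 = 20
Cheapest is 653 - 646 - 638 at 20 m.
So from 653 the first move is to 646.

646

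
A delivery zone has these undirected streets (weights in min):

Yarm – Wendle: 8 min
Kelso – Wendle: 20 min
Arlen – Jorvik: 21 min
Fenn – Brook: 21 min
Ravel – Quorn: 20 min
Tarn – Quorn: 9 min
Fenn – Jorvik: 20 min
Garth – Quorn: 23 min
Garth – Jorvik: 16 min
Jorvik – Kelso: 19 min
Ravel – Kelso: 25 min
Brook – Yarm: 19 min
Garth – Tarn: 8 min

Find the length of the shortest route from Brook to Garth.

Running Dijkstra from Brook:
Brook: 0
Yarm: 19  (via Brook)
Fenn: 21  (via Brook)
Wendle: 27  (via Yarm)
Jorvik: 41  (via Fenn)
Kelso: 47  (via Wendle)
Garth: 57  (via Jorvik)
Shortest route: Brook → Fenn → Jorvik → Garth = 57 min.

57 min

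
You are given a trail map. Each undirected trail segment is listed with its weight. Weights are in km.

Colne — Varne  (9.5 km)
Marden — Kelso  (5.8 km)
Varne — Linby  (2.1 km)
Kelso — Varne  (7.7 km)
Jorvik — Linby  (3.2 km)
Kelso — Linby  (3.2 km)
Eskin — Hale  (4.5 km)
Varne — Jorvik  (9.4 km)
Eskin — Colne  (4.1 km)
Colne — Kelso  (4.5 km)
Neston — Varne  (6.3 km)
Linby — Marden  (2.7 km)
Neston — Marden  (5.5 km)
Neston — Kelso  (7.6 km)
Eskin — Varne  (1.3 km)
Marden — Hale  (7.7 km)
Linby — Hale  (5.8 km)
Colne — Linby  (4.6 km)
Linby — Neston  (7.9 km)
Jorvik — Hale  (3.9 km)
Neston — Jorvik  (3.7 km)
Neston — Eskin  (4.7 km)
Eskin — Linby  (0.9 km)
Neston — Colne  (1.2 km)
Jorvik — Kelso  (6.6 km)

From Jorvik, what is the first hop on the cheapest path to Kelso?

Linby

Enumerating some paths:
Jorvik–Neston–Colne–Kelso: 3.7+1.2+4.5 = 9.4
Jorvik–Linby–Kelso: 3.2+3.2 = 6.4
Jorvik–Kelso: 6.6 = 6.6
Cheapest is Jorvik–Linby–Kelso at 6.4 km.
So from Jorvik the first move is to Linby.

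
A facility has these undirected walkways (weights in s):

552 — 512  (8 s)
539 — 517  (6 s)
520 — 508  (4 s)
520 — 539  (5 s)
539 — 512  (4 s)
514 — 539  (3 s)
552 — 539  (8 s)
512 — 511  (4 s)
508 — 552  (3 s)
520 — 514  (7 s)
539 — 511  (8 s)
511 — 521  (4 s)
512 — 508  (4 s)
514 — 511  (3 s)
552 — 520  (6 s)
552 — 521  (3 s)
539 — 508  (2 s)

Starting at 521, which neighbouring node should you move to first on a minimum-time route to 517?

552

Candidate routes:
521 - 552 - 508 - 539 - 517: 3+3+2+6 = 14
521 - 511 - 514 - 539 - 517: 4+3+3+6 = 16
Cheapest is 521 - 552 - 508 - 539 - 517 at 14 s.
So from 521 the first move is to 552.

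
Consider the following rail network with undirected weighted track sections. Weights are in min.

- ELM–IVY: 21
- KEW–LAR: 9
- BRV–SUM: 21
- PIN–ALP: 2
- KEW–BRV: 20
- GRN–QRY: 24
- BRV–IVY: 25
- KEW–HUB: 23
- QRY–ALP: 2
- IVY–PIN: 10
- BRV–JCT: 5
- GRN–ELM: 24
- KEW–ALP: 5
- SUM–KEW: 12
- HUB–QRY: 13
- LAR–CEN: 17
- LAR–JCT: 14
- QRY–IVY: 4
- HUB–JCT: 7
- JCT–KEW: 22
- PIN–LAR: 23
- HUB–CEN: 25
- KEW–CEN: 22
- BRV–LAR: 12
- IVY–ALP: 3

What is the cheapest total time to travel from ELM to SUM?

41 min

Candidate routes:
ELM–GRN–QRY–ALP–KEW–SUM: 24+24+2+5+12 = 67
ELM–IVY–QRY–ALP–KEW–SUM: 21+4+2+5+12 = 44
ELM–IVY–ALP–KEW–SUM: 21+3+5+12 = 41
ELM–IVY–PIN–ALP–KEW–SUM: 21+10+2+5+12 = 50
The minimum is 41 min via ELM–IVY–ALP–KEW–SUM.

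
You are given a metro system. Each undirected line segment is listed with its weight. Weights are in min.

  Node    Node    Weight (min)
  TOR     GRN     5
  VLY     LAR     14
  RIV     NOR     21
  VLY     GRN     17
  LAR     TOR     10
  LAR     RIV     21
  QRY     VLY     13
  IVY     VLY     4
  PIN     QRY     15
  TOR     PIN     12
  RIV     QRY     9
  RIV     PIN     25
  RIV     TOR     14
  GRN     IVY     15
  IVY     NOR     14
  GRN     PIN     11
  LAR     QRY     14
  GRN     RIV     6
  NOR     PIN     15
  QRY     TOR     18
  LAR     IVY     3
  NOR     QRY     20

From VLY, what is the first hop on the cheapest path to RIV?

QRY

Enumerating some paths:
VLY → GRN → RIV: 17+6 = 23
VLY → QRY → RIV: 13+9 = 22
VLY → IVY → GRN → RIV: 4+15+6 = 25
The minimum is 22 min via VLY → QRY → RIV.
So from VLY the first move is to QRY.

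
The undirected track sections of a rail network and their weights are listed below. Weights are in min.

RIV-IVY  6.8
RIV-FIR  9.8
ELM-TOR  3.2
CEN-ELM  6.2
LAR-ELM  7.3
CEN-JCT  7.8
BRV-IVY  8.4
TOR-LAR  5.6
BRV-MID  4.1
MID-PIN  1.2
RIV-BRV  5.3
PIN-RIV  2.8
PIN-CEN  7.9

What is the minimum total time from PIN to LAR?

Enumerating some paths:
PIN - CEN - ELM - LAR: 7.9+6.2+7.3 = 21.4
PIN - CEN - ELM - TOR - LAR: 7.9+6.2+3.2+5.6 = 22.9
Cheapest is PIN - CEN - ELM - LAR at 21.4 min.

21.4 min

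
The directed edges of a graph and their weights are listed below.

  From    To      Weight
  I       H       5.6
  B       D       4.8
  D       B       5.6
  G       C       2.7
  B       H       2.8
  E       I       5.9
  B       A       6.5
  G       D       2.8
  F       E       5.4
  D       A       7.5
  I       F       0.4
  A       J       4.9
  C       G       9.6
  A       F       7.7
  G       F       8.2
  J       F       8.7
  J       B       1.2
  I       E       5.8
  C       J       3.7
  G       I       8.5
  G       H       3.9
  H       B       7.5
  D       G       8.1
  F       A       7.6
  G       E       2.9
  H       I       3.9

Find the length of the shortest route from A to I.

Settle nodes by increasing distance from A:
A: 0
J: 4.9  (via A)
B: 6.1  (via J)
F: 7.7  (via A)
H: 8.9  (via B)
D: 10.9  (via B)
I: 12.8  (via H)
Shortest route: A → J → B → H → I = 12.8.

12.8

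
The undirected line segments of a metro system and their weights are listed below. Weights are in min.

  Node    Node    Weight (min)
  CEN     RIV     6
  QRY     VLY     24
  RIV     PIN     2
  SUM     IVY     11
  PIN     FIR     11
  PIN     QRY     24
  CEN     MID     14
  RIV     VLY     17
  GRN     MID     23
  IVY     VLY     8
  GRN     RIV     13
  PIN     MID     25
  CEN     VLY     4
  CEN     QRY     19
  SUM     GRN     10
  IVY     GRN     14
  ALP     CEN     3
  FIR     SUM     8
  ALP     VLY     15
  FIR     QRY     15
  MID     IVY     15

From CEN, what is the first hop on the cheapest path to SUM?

VLY

Compare a few routes:
CEN–VLY–IVY–SUM: 4+8+11 = 23
CEN–RIV–GRN–SUM: 6+13+10 = 29
CEN–RIV–PIN–FIR–SUM: 6+2+11+8 = 27
The minimum is 23 min via CEN–VLY–IVY–SUM.
So from CEN the first move is to VLY.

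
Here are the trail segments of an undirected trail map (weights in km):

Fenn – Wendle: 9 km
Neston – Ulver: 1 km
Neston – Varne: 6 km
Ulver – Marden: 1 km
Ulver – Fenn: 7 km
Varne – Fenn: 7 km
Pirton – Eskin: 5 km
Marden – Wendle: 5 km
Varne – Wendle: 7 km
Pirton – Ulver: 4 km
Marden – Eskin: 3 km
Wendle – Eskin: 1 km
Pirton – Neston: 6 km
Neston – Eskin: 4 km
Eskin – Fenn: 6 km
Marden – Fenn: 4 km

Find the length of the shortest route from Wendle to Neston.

5 km

Running Dijkstra from Wendle:
Wendle: 0
Eskin: 1  (via Wendle)
Marden: 4  (via Eskin)
Neston: 5  (via Eskin)
Shortest route: Wendle → Eskin → Neston = 5 km.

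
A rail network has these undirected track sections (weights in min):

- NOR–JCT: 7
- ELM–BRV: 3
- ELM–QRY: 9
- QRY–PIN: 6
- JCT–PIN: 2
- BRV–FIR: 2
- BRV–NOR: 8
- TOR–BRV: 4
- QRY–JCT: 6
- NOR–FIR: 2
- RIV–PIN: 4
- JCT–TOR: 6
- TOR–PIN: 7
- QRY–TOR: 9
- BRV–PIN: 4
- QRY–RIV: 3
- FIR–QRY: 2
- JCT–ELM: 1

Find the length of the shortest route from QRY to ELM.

Compare a few routes:
QRY - ELM: 9 = 9
QRY - FIR - BRV - ELM: 2+2+3 = 7
QRY - PIN - JCT - ELM: 6+2+1 = 9
The minimum is 7 min via QRY - FIR - BRV - ELM.

7 min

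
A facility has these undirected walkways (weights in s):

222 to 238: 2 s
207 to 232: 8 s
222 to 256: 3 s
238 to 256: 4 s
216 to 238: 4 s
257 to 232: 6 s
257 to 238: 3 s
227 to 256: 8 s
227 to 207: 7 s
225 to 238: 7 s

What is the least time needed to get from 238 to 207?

17 s

Running Dijkstra from 238:
238: 0
222: 2  (via 238)
257: 3  (via 238)
256: 4  (via 238)
216: 4  (via 238)
225: 7  (via 238)
232: 9  (via 257)
227: 12  (via 256)
207: 17  (via 232)
Shortest route: 238 → 257 → 232 → 207 = 17 s.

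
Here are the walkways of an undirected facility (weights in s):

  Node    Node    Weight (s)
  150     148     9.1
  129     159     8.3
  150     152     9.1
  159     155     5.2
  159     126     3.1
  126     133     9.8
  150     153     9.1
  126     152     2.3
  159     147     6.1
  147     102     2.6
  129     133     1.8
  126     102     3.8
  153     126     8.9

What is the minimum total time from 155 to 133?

Running Dijkstra from 155:
155: 0
159: 5.2  (via 155)
126: 8.3  (via 159)
152: 10.6  (via 126)
147: 11.3  (via 159)
102: 12.1  (via 126)
129: 13.5  (via 159)
133: 15.3  (via 129)
Shortest route: 155 → 159 → 129 → 133 = 15.3 s.

15.3 s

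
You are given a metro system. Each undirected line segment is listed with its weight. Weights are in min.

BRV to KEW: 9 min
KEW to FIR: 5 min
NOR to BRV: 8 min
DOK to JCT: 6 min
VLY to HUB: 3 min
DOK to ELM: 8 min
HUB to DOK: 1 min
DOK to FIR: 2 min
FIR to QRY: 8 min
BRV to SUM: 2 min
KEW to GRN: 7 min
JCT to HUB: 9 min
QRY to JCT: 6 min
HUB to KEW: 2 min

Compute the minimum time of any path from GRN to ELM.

Shortest distances from GRN:
GRN: 0
KEW: 7  (via GRN)
HUB: 9  (via KEW)
DOK: 10  (via HUB)
VLY: 12  (via HUB)
FIR: 12  (via KEW)
BRV: 16  (via KEW)
JCT: 16  (via DOK)
SUM: 18  (via BRV)
ELM: 18  (via DOK)
Shortest route: GRN–KEW–HUB–DOK–ELM = 18 min.

18 min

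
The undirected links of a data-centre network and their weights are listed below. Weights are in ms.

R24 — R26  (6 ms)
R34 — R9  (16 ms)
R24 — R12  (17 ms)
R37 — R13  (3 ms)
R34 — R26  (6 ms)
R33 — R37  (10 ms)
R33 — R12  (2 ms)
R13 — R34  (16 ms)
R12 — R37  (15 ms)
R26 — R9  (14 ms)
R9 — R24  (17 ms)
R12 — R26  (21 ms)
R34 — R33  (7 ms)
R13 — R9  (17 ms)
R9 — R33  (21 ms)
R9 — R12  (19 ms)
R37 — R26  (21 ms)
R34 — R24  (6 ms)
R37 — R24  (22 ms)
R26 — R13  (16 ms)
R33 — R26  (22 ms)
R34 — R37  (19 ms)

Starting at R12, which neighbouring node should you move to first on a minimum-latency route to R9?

Compare a few routes:
R12 - R9: 19 = 19
R12 - R33 - R34 - R9: 2+7+16 = 25
R12 - R33 - R9: 2+21 = 23
Cheapest is R12 - R9 at 19 ms.
So from R12 the first move is to R9.

R9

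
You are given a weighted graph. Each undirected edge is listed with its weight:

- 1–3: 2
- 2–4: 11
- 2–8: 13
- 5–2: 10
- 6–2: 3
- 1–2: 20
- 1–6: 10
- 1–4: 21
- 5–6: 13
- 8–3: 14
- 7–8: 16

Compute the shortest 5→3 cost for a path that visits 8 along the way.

Shortest 5→8: 5–2–8 = 23
Best 8 to 3: 8–3 costing 14
Total via 8: 23 + 14 = 37.

37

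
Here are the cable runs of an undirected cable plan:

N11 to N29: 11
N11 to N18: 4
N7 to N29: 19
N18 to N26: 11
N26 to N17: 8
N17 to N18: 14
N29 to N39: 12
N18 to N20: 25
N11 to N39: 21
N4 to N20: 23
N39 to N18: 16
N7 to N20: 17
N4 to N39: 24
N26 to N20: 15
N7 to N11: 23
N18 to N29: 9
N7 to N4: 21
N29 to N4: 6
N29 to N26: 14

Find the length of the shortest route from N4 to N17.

Compare a few routes:
N4–N29–N18–N26–N17: 6+9+11+8 = 34
N4–N29–N11–N18–N17: 6+11+4+14 = 35
N4–N29–N18–N17: 6+9+14 = 29
N4–N29–N26–N17: 6+14+8 = 28
Cheapest is N4–N29–N26–N17 at 28.

28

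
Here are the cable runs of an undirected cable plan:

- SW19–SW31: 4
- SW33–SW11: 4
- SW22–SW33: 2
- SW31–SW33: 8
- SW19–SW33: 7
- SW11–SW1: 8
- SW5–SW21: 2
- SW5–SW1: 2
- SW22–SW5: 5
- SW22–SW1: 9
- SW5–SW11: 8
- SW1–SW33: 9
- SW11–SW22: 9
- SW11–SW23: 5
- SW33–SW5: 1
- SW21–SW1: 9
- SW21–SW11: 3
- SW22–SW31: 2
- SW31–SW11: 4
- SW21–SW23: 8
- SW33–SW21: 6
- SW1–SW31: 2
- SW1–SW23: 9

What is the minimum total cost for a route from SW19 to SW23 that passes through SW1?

15

Best SW19 to SW1: SW19–SW31–SW1 costing 6
Best SW1 to SW23: SW1–SW23 costing 9
Total via SW1: 6 + 9 = 15.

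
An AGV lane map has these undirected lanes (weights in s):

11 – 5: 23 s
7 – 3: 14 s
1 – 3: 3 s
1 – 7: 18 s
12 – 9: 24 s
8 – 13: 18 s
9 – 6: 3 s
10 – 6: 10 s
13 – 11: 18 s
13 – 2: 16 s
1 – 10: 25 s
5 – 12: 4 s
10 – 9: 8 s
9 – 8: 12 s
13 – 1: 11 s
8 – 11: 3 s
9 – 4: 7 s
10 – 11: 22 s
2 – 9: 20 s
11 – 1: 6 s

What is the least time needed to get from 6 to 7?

41 s

Running Dijkstra from 6:
6: 0
9: 3  (via 6)
4: 10  (via 9)
10: 10  (via 6)
8: 15  (via 9)
11: 18  (via 8)
2: 23  (via 9)
1: 24  (via 11)
3: 27  (via 1)
12: 27  (via 9)
5: 31  (via 12)
13: 33  (via 8)
7: 41  (via 3)
Shortest route: 6 → 9 → 8 → 11 → 1 → 3 → 7 = 41 s.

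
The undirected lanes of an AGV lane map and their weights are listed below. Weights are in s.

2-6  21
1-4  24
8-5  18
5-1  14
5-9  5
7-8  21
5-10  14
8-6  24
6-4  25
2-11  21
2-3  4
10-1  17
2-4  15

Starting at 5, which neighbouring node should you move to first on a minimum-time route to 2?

Candidate routes:
5–8–6–4–2: 18+24+25+15 = 82
5–10–1–4–2: 14+17+24+15 = 70
5–8–6–2: 18+24+21 = 63
5–1–4–2: 14+24+15 = 53
Cheapest is 5–1–4–2 at 53 s.
So from 5 the first move is to 1.

1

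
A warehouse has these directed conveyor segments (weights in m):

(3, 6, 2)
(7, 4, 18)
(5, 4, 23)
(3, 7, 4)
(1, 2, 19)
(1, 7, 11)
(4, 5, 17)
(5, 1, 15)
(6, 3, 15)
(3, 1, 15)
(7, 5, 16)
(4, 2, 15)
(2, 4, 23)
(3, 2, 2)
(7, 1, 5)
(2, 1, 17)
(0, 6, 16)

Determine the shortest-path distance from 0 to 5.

Running Dijkstra from 0:
0: 0
6: 16  (via 0)
3: 31  (via 6)
2: 33  (via 3)
7: 35  (via 3)
1: 40  (via 7)
5: 51  (via 7)
Shortest route: 0 → 6 → 3 → 7 → 5 = 51 m.

51 m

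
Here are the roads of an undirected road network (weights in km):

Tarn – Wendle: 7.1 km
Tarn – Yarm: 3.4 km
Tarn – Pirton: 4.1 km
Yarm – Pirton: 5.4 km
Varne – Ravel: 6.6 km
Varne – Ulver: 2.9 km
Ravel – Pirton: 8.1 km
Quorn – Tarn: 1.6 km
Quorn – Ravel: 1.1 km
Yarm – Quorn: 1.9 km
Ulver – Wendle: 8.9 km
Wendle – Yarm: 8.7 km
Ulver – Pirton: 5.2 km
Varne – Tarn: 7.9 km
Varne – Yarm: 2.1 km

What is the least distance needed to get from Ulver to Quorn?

6.9 km

Compare a few routes:
Ulver → Varne → Yarm → Quorn: 2.9+2.1+1.9 = 6.9
Ulver → Varne → Yarm → Tarn → Quorn: 2.9+2.1+3.4+1.6 = 10
The minimum is 6.9 km via Ulver → Varne → Yarm → Quorn.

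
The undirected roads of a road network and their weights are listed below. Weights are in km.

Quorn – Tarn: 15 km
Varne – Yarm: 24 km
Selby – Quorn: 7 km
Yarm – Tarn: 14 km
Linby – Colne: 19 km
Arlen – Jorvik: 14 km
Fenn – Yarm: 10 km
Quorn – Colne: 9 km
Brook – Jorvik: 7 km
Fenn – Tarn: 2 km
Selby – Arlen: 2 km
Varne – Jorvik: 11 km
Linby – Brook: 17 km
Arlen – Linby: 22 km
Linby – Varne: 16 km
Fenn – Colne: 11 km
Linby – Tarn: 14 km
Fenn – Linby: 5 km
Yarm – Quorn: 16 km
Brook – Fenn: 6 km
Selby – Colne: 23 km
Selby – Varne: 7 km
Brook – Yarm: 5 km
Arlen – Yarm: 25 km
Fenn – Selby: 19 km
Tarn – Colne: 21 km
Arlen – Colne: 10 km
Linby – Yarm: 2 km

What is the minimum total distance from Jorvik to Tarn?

Running Dijkstra from Jorvik:
Jorvik: 0
Brook: 7  (via Jorvik)
Varne: 11  (via Jorvik)
Yarm: 12  (via Brook)
Fenn: 13  (via Brook)
Arlen: 14  (via Jorvik)
Linby: 14  (via Yarm)
Tarn: 15  (via Fenn)
Shortest route: Jorvik–Brook–Fenn–Tarn = 15 km.

15 km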